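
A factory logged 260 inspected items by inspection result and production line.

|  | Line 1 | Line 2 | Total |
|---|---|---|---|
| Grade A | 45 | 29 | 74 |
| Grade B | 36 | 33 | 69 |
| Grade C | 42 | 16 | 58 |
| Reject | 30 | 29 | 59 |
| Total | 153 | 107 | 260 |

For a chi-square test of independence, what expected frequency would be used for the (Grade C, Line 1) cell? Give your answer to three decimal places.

34.131

Row total (Grade C) = 58; column total (Line 1) = 153; grand total N = 260.
Expected count = (row total × column total) / N = 58 × 153 / 260 = 34.131.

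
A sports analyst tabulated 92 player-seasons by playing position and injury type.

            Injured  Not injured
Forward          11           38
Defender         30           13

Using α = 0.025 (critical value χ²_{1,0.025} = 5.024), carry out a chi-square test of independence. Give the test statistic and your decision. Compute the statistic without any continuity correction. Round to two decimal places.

20.76; reject H₀

Row totals: 49, 43. Column totals: 41, 51. Grand total N = 92.
Expected counts (row total × column total / N):
  Forward, Injured: 49×41/92 = 21.837
  Forward, Not injured: 49×51/92 = 27.163
  Defender, Injured: 43×41/92 = 19.163
  Defender, Not injured: 43×51/92 = 23.837
Contributions (O − E)²/E:
  (11 − 21.837)²/21.837 = 5.3781
  (38 − 27.163)²/27.163 = 4.3235
  (30 − 19.163)²/19.163 = 6.1285
  (13 − 23.837)²/23.837 = 4.9268
χ² = 5.3781 + 4.3235 + 6.1285 + 4.9268 = 20.76
df = (2−1)(2−1) = 1. Since 20.76 > 5.024, reject the null hypothesis of independence at α = 0.025.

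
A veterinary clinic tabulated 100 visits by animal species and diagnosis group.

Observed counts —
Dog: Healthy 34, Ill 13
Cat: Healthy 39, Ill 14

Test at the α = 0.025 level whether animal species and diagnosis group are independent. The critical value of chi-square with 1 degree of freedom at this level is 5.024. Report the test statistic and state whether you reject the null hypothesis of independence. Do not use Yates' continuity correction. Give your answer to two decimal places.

Row totals: 47, 53. Column totals: 73, 27. Grand total N = 100.
Expected counts (row total × column total / N):
  Dog, Healthy: 47×73/100 = 34.310
  Dog, Ill: 47×27/100 = 12.690
  Cat, Healthy: 53×73/100 = 38.690
  Cat, Ill: 53×27/100 = 14.310
Contributions (O − E)²/E:
  (34 − 34.310)²/34.310 = 0.0028
  (13 − 12.690)²/12.690 = 0.0076
  (39 − 38.690)²/38.690 = 0.0025
  (14 − 14.310)²/14.310 = 0.0067
χ² = 0.0028 + 0.0076 + 0.0025 + 0.0067 = 0.02
df = (2−1)(2−1) = 1. Since 0.02 < 5.024, fail to reject the null hypothesis of independence at α = 0.025.

0.02; fail to reject H₀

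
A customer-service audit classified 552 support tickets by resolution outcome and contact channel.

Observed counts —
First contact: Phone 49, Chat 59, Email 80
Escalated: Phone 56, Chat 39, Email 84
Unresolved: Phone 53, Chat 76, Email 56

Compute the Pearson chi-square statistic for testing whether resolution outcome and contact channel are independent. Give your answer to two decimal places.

18.47

Row totals: 188, 179, 185. Column totals: 158, 174, 220. Grand total N = 552.
Expected counts (row total × column total / N):
  First contact, Phone: 188×158/552 = 53.812
  First contact, Chat: 188×174/552 = 59.261
  First contact, Email: 188×220/552 = 74.928
  Escalated, Phone: 179×158/552 = 51.236
  Escalated, Chat: 179×174/552 = 56.424
  Escalated, Email: 179×220/552 = 71.341
  Unresolved, Phone: 185×158/552 = 52.953
  Unresolved, Chat: 185×174/552 = 58.315
  Unresolved, Email: 185×220/552 = 73.732
Contributions (O − E)²/E:
  (49 − 53.812)²/53.812 = 0.4303
  (59 − 59.261)²/59.261 = 0.0011
  (80 − 74.928)²/74.928 = 0.3433
  (56 − 51.236)²/51.236 = 0.4430
  (39 − 56.424)²/56.424 = 5.3806
  (84 − 71.341)²/71.341 = 2.2463
  (53 − 52.953)²/52.953 = 0.0000
  (76 − 58.315)²/58.315 = 5.3633
  (56 − 73.732)²/73.732 = 4.2644
χ² = 0.4303 + 0.0011 + 0.3433 + 0.4430 + 5.3806 + 2.2463 + 0.0000 + 5.3633 + 4.2644 = 18.47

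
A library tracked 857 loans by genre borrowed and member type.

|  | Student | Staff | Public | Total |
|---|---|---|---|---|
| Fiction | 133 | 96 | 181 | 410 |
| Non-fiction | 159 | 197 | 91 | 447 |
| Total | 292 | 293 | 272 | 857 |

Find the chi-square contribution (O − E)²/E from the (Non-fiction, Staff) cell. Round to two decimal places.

Row total (Non-fiction) = 447; column total (Staff) = 293; N = 857.
Expected count E = 447 × 293 / 857 = 152.8250.
Contribution = (O − E)²/E = (197 − 152.8250)² / 152.8250 = 12.77.

12.77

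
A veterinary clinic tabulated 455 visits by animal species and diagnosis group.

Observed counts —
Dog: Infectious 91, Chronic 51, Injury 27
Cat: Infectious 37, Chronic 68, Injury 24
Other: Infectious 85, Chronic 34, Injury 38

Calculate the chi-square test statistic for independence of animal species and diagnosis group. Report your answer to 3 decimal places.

36.809

Row totals: 169, 129, 157. Column totals: 213, 153, 89. Grand total N = 455.
Expected counts (row total × column total / N):
  Dog, Infectious: 169×213/455 = 79.1143
  Dog, Chronic: 169×153/455 = 56.8286
  Dog, Injury: 169×89/455 = 33.0571
  Cat, Infectious: 129×213/455 = 60.3890
  Cat, Chronic: 129×153/455 = 43.3780
  Cat, Injury: 129×89/455 = 25.2330
  Other, Infectious: 157×213/455 = 73.4967
  Other, Chronic: 157×153/455 = 52.7934
  Other, Injury: 157×89/455 = 30.7099
Contributions (O − E)²/E:
  (91 − 79.1143)²/79.1143 = 1.7856
  (51 − 56.8286)²/56.8286 = 0.5978
  (27 − 33.0571)²/33.0571 = 1.1099
  (37 − 60.3890)²/60.3890 = 9.0587
  (68 − 43.3780)²/43.3780 = 13.9758
  (24 − 25.2330)²/25.2330 = 0.0603
  (85 − 73.4967)²/73.4967 = 1.8004
  (34 − 52.7934)²/52.7934 = 6.6901
  (38 − 30.7099)²/30.7099 = 1.7306
χ² = 1.7856 + 0.5978 + 1.1099 + 9.0587 + 13.9758 + 0.0603 + 1.8004 + 6.6901 + 1.7306 = 36.809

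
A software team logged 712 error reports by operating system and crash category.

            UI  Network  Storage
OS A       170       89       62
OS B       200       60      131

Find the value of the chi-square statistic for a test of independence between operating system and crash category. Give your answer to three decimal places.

26.116

Row totals: 321, 391. Column totals: 370, 149, 193. Grand total N = 712.
Expected counts (row total × column total / N):
  OS A, UI: 321×370/712 = 166.81180
  OS A, Network: 321×149/712 = 67.17556
  OS A, Storage: 321×193/712 = 87.01264
  OS B, UI: 391×370/712 = 203.18820
  OS B, Network: 391×149/712 = 81.82444
  OS B, Storage: 391×193/712 = 105.98736
Contributions (O − E)²/E:
  (170 − 166.81180)²/166.81180 = 0.0609
  (89 − 67.17556)²/67.17556 = 7.0905
  (62 − 87.01264)²/87.01264 = 7.1901
  (200 − 203.18820)²/203.18820 = 0.0500
  (60 − 81.82444)²/81.82444 = 5.8211
  (131 − 105.98736)²/105.98736 = 5.9029
χ² = 0.0609 + 7.0905 + 7.1901 + 0.0500 + 5.8211 + 5.9029 = 26.116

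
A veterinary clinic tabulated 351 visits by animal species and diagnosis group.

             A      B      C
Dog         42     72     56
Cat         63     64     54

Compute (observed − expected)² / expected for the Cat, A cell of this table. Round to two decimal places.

Row total (Cat) = 181; column total (A) = 105; N = 351.
Expected count E = 181 × 105 / 351 = 54.145.
Contribution = (O − E)²/E = (63 − 54.145)² / 54.145 = 1.45.

1.45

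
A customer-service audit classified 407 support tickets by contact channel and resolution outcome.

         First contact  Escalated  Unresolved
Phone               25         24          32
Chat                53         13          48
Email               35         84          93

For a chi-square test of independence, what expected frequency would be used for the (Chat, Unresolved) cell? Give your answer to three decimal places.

48.457

Row total (Chat) = 114; column total (Unresolved) = 173; grand total N = 407.
Expected count = (row total × column total) / N = 114 × 173 / 407 = 48.457.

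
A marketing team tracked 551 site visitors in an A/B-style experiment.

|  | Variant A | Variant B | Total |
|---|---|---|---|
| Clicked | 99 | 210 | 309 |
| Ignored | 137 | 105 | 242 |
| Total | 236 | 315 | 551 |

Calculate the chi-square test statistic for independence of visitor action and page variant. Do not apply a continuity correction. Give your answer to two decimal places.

Grand total N = 551.
Expected counts (row total × column total / N):
  Clicked, Variant A: 309×236/551 = 132.348
  Clicked, Variant B: 309×315/551 = 176.652
  Ignored, Variant A: 242×236/551 = 103.652
  Ignored, Variant B: 242×315/551 = 138.348
Contributions (O − E)²/E:
  (99 − 132.348)²/132.348 = 8.4028
  (210 − 176.652)²/176.652 = 6.2954
  (137 − 103.652)²/103.652 = 10.7291
  (105 − 138.348)²/138.348 = 8.0383
χ² = 8.4028 + 6.2954 + 10.7291 + 8.0383 = 33.47

33.47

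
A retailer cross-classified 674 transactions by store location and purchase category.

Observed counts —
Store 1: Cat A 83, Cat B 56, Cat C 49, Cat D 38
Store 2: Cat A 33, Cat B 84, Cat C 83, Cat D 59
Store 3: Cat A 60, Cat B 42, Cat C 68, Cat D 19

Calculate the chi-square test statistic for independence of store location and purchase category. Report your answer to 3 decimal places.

52.823

Row totals: 226, 259, 189. Column totals: 176, 182, 200, 116. Grand total N = 674.
Expected counts (row total × column total / N):
  Store 1, Cat A: 226×176/674 = 59.0148
  Store 1, Cat B: 226×182/674 = 61.0267
  Store 1, Cat C: 226×200/674 = 67.0623
  Store 1, Cat D: 226×116/674 = 38.8961
  Store 2, Cat A: 259×176/674 = 67.6320
  Store 2, Cat B: 259×182/674 = 69.9377
  Store 2, Cat C: 259×200/674 = 76.8546
  Store 2, Cat D: 259×116/674 = 44.5757
  Store 3, Cat A: 189×176/674 = 49.3531
  Store 3, Cat B: 189×182/674 = 51.0356
  Store 3, Cat C: 189×200/674 = 56.0831
  Store 3, Cat D: 189×116/674 = 32.5282
Contributions (O − E)²/E:
  (83 − 59.0148)²/59.0148 = 9.7482
  (56 − 61.0267)²/61.0267 = 0.4140
  (49 − 67.0623)²/67.0623 = 4.8648
  (38 − 38.8961)²/38.8961 = 0.0206
  (33 − 67.6320)²/67.6320 = 17.7338
  (84 − 69.9377)²/69.9377 = 2.8275
  (83 − 76.8546)²/76.8546 = 0.4914
  (59 − 44.5757)²/44.5757 = 4.6676
  (60 − 49.3531)²/49.3531 = 2.2968
  (42 − 51.0356)²/51.0356 = 1.5997
  (68 − 56.0831)²/56.0831 = 2.5322
  (19 − 32.5282)²/32.5282 = 5.6263
χ² = 9.7482 + 0.4140 + 4.8648 + 0.0206 + 17.7338 + 2.8275 + 0.4914 + 4.6676 + 2.2968 + 1.5997 + 2.5322 + 5.6263 = 52.823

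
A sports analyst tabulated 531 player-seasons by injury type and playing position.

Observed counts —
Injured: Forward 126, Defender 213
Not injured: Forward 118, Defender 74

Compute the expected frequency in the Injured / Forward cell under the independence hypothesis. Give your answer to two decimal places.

155.77

Row total (Injured) = 339; column total (Forward) = 244; grand total N = 531.
Expected count = (row total × column total) / N = 339 × 244 / 531 = 155.77.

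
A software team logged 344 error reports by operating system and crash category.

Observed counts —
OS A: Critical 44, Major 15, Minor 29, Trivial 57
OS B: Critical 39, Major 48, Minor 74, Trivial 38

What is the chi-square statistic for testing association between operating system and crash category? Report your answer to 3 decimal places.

Row totals: 145, 199. Column totals: 83, 63, 103, 95. Grand total N = 344.
Expected counts (row total × column total / N):
  OS A, Critical: 145×83/344 = 34.9855
  OS A, Major: 145×63/344 = 26.5552
  OS A, Minor: 145×103/344 = 43.4157
  OS A, Trivial: 145×95/344 = 40.0436
  OS B, Critical: 199×83/344 = 48.0145
  OS B, Major: 199×63/344 = 36.4448
  OS B, Minor: 199×103/344 = 59.5843
  OS B, Trivial: 199×95/344 = 54.9564
Contributions (O − E)²/E:
  (44 − 34.9855)²/34.9855 = 2.3227
  (15 − 26.5552)²/26.5552 = 5.0281
  (29 − 43.4157)²/43.4157 = 4.7866
  (57 − 40.0436)²/40.0436 = 7.1802
  (39 − 48.0145)²/48.0145 = 1.6924
  (48 − 36.4448)²/36.4448 = 3.6637
  (74 − 59.5843)²/59.5843 = 3.4877
  (38 − 54.9564)²/54.9564 = 5.2318
χ² = 2.3227 + 5.0281 + 4.7866 + 7.1802 + 1.6924 + 3.6637 + 3.4877 + 5.2318 = 33.393

33.393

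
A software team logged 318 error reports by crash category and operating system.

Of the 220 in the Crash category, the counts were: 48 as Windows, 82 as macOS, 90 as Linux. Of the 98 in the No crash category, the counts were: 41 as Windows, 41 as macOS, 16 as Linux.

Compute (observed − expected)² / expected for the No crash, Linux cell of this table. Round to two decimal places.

Row total (No crash) = 98; column total (Linux) = 106; N = 318.
Expected count E = 98 × 106 / 318 = 32.667.
Contribution = (O − E)²/E = (16 − 32.667)² / 32.667 = 8.50.

8.50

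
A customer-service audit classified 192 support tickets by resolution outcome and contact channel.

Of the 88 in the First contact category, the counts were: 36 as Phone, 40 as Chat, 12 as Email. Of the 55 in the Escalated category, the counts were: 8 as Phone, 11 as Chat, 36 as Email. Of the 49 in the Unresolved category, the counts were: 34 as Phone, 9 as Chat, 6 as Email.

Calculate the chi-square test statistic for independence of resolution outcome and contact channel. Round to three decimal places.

Row totals: 88, 55, 49. Column totals: 78, 60, 54. Grand total N = 192.
Expected counts (row total × column total / N):
  First contact, Phone: 88×78/192 = 35.75000
  First contact, Chat: 88×60/192 = 27.50000
  First contact, Email: 88×54/192 = 24.75000
  Escalated, Phone: 55×78/192 = 22.34375
  Escalated, Chat: 55×60/192 = 17.18750
  Escalated, Email: 55×54/192 = 15.46875
  Unresolved, Phone: 49×78/192 = 19.90625
  Unresolved, Chat: 49×60/192 = 15.31250
  Unresolved, Email: 49×54/192 = 13.78125
Contributions (O − E)²/E:
  (36 − 35.75000)²/35.75000 = 0.0017
  (40 − 27.50000)²/27.50000 = 5.6818
  (12 − 24.75000)²/24.75000 = 6.5682
  (8 − 22.34375)²/22.34375 = 9.2081
  (11 − 17.18750)²/17.18750 = 2.2275
  (36 − 15.46875)²/15.46875 = 27.2506
  (34 − 19.90625)²/19.90625 = 9.9785
  (9 − 15.31250)²/15.31250 = 2.6023
  (6 − 13.78125)²/13.78125 = 4.3935
χ² = 0.0017 + 5.6818 + 6.5682 + 9.2081 + 2.2275 + 27.2506 + 9.9785 + 2.6023 + 4.3935 = 67.912

67.912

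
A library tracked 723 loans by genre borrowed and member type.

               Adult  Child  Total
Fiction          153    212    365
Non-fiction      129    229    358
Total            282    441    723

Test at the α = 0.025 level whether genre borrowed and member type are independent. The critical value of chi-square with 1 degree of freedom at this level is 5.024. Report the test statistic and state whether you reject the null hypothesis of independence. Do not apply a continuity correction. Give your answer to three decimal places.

2.630; fail to reject H₀

Grand total N = 723.
Expected counts (row total × column total / N):
  Fiction, Adult: 365×282/723 = 142.3651
  Fiction, Child: 365×441/723 = 222.6349
  Non-fiction, Adult: 358×282/723 = 139.6349
  Non-fiction, Child: 358×441/723 = 218.3651
Contributions (O − E)²/E:
  (153 − 142.3651)²/142.3651 = 0.7944
  (212 − 222.6349)²/222.6349 = 0.5080
  (129 − 139.6349)²/139.6349 = 0.8100
  (229 − 218.3651)²/218.3651 = 0.5179
χ² = 0.7944 + 0.5080 + 0.8100 + 0.5179 = 2.630
df = (2−1)(2−1) = 1. Since 2.630 < 5.024, fail to reject the null hypothesis of independence at α = 0.025.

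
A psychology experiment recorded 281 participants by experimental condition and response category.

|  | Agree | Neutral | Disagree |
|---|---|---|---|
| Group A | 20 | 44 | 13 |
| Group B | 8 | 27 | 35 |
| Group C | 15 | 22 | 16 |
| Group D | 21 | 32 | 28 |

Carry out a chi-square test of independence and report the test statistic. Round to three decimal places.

21.718

Row totals: 77, 70, 53, 81. Column totals: 64, 125, 92. Grand total N = 281.
Expected counts (row total × column total / N):
  Group A, Agree: 77×64/281 = 17.5374
  Group A, Neutral: 77×125/281 = 34.2527
  Group A, Disagree: 77×92/281 = 25.2100
  Group B, Agree: 70×64/281 = 15.9431
  Group B, Neutral: 70×125/281 = 31.1388
  Group B, Disagree: 70×92/281 = 22.9181
  Group C, Agree: 53×64/281 = 12.0712
  Group C, Neutral: 53×125/281 = 23.5765
  Group C, Disagree: 53×92/281 = 17.3523
  Group D, Agree: 81×64/281 = 18.4484
  Group D, Neutral: 81×125/281 = 36.0320
  Group D, Disagree: 81×92/281 = 26.5196
Contributions (O − E)²/E:
  (20 − 17.5374)²/17.5374 = 0.3458
  (44 − 34.2527)²/34.2527 = 2.7738
  (13 − 25.2100)²/25.2100 = 5.9137
  (8 − 15.9431)²/15.9431 = 3.9574
  (27 − 31.1388)²/31.1388 = 0.5501
  (35 − 22.9181)²/22.9181 = 6.3693
  (15 − 12.0712)²/12.0712 = 0.7106
  (22 − 23.5765)²/23.5765 = 0.1054
  (16 − 17.3523)²/17.3523 = 0.1054
  (21 − 18.4484)²/18.4484 = 0.3529
  (32 − 36.0320)²/36.0320 = 0.4512
  (28 − 26.5196)²/26.5196 = 0.0826
χ² = 0.3458 + 2.7738 + 5.9137 + 3.9574 + 0.5501 + 6.3693 + 0.7106 + 0.1054 + 0.1054 + 0.3529 + 0.4512 + 0.0826 = 21.718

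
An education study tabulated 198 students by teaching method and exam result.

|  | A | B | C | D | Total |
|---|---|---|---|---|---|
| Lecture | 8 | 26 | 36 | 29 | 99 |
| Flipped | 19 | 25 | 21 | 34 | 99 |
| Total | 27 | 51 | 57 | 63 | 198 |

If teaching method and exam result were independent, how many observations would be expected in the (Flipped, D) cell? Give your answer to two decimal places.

31.50

Row total (Flipped) = 99; column total (D) = 63; grand total N = 198.
Expected count = (row total × column total) / N = 99 × 63 / 198 = 31.50.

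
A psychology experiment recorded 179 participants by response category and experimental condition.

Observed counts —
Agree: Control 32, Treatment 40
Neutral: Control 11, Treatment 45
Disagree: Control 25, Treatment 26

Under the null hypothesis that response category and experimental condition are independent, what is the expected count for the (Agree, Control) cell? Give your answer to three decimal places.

27.352

Row total (Agree) = 72; column total (Control) = 68; grand total N = 179.
Expected count = (row total × column total) / N = 72 × 68 / 179 = 27.352.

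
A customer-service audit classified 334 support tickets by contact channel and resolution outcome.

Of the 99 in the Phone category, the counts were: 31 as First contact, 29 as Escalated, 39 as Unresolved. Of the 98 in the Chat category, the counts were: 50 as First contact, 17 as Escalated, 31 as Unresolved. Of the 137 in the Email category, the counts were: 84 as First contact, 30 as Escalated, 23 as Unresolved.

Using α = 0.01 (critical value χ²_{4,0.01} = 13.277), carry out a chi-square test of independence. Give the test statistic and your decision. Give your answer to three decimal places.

24.970; reject H₀

Row totals: 99, 98, 137. Column totals: 165, 76, 93. Grand total N = 334.
Expected counts (row total × column total / N):
  Phone, First contact: 99×165/334 = 48.9072
  Phone, Escalated: 99×76/334 = 22.5269
  Phone, Unresolved: 99×93/334 = 27.5659
  Chat, First contact: 98×165/334 = 48.4132
  Chat, Escalated: 98×76/334 = 22.2994
  Chat, Unresolved: 98×93/334 = 27.2874
  Email, First contact: 137×165/334 = 67.6796
  Email, Escalated: 137×76/334 = 31.1737
  Email, Unresolved: 137×93/334 = 38.1467
Contributions (O − E)²/E:
  (31 − 48.9072)²/48.9072 = 6.5567
  (29 − 22.5269)²/22.5269 = 1.8600
  (39 − 27.5659)²/27.5659 = 4.7428
  (50 − 48.4132)²/48.4132 = 0.0520
  (17 − 22.2994)²/22.2994 = 1.2594
  (31 − 27.2874)²/27.2874 = 0.5051
  (84 − 67.6796)²/67.6796 = 3.9355
  (30 − 31.1737)²/31.1737 = 0.0442
  (23 − 38.1467)²/38.1467 = 6.0142
χ² = 6.5567 + 1.8600 + 4.7428 + 0.0520 + 1.2594 + 0.5051 + 3.9355 + 0.0442 + 6.0142 = 24.970
df = (3−1)(3−1) = 4. Since 24.970 > 13.277, reject the null hypothesis of independence at α = 0.01.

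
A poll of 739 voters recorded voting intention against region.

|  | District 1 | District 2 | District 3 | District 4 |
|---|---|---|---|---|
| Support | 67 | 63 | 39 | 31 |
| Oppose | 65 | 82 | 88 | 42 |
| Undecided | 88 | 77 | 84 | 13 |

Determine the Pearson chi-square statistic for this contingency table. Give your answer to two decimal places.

Row totals: 200, 277, 262. Column totals: 220, 222, 211, 86. Grand total N = 739.
Expected counts (row total × column total / N):
  Support, District 1: 200×220/739 = 59.540
  Support, District 2: 200×222/739 = 60.081
  Support, District 3: 200×211/739 = 57.104
  Support, District 4: 200×86/739 = 23.275
  Oppose, District 1: 277×220/739 = 82.463
  Oppose, District 2: 277×222/739 = 83.212
  Oppose, District 3: 277×211/739 = 79.089
  Oppose, District 4: 277×86/739 = 32.235
  Undecided, District 1: 262×220/739 = 77.997
  Undecided, District 2: 262×222/739 = 78.706
  Undecided, District 3: 262×211/739 = 74.806
  Undecided, District 4: 262×86/739 = 30.490
Contributions (O − E)²/E:
  (67 − 59.540)²/59.540 = 0.9347
  (63 − 60.081)²/60.081 = 0.1418
  (39 − 57.104)²/57.104 = 5.7396
  (31 − 23.275)²/23.275 = 2.5639
  (65 − 82.463)²/82.463 = 3.6981
  (82 − 83.212)²/83.212 = 0.0177
  (88 − 79.089)²/79.089 = 1.0040
  (42 − 32.235)²/32.235 = 2.9581
  (88 − 77.997)²/77.997 = 1.2829
  (77 − 78.706)²/78.706 = 0.0370
  (84 − 74.806)²/74.806 = 1.1300
  (13 − 30.490)²/30.490 = 10.0328
χ² = 0.9347 + 0.1418 + 5.7396 + 2.5639 + 3.6981 + 0.0177 + 1.0040 + 2.9581 + 1.2829 + 0.0370 + 1.1300 + 10.0328 = 29.54

29.54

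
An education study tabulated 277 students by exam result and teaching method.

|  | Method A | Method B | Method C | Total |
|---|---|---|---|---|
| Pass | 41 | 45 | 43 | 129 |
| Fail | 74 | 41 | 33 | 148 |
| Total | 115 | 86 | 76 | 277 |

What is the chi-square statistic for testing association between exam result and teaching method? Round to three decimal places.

9.714

Grand total N = 277.
Expected counts (row total × column total / N):
  Pass, Method A: 129×115/277 = 53.5560
  Pass, Method B: 129×86/277 = 40.0505
  Pass, Method C: 129×76/277 = 35.3935
  Fail, Method A: 148×115/277 = 61.4440
  Fail, Method B: 148×86/277 = 45.9495
  Fail, Method C: 148×76/277 = 40.6065
Contributions (O − E)²/E:
  (41 − 53.5560)²/53.5560 = 2.9437
  (45 − 40.0505)²/40.0505 = 0.6117
  (43 − 35.3935)²/35.3935 = 1.6347
  (74 − 61.4440)²/61.4440 = 2.5658
  (41 − 45.9495)²/45.9495 = 0.5331
  (33 − 40.6065)²/40.6065 = 1.4249
χ² = 2.9437 + 0.6117 + 1.6347 + 2.5658 + 0.5331 + 1.4249 = 9.714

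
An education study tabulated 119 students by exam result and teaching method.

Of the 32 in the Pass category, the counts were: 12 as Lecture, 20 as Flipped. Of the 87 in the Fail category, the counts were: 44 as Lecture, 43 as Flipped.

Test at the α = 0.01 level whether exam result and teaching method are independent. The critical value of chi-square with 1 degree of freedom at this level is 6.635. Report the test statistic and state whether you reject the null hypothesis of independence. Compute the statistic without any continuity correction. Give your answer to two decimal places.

Row totals: 32, 87. Column totals: 56, 63. Grand total N = 119.
Expected counts (row total × column total / N):
  Pass, Lecture: 32×56/119 = 15.059
  Pass, Flipped: 32×63/119 = 16.941
  Fail, Lecture: 87×56/119 = 40.941
  Fail, Flipped: 87×63/119 = 46.059
Contributions (O − E)²/E:
  (12 − 15.059)²/15.059 = 0.6214
  (20 − 16.941)²/16.941 = 0.5524
  (44 − 40.941)²/40.941 = 0.2286
  (43 − 46.059)²/46.059 = 0.2032
χ² = 0.6214 + 0.5524 + 0.2286 + 0.2032 = 1.61
df = (2−1)(2−1) = 1. Since 1.61 < 6.635, fail to reject the null hypothesis of independence at α = 0.01.

1.61; fail to reject H₀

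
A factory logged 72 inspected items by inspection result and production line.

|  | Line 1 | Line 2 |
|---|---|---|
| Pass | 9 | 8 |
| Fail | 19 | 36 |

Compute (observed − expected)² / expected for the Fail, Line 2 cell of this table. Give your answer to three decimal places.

0.170

Row total (Fail) = 55; column total (Line 2) = 44; N = 72.
Expected count E = 55 × 44 / 72 = 33.6111.
Contribution = (O − E)²/E = (36 − 33.6111)² / 33.6111 = 0.170.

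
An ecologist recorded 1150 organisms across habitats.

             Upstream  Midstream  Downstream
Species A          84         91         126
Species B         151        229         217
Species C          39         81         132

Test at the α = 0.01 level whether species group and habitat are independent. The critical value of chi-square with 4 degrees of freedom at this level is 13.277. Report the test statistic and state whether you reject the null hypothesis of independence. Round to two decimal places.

25.55; reject H₀

Row totals: 301, 597, 252. Column totals: 274, 401, 475. Grand total N = 1150.
Expected counts (row total × column total / N):
  Species A, Upstream: 301×274/1150 = 71.717
  Species A, Midstream: 301×401/1150 = 104.957
  Species A, Downstream: 301×475/1150 = 124.326
  Species B, Upstream: 597×274/1150 = 142.242
  Species B, Midstream: 597×401/1150 = 208.171
  Species B, Downstream: 597×475/1150 = 246.587
  Species C, Upstream: 252×274/1150 = 60.042
  Species C, Midstream: 252×401/1150 = 87.871
  Species C, Downstream: 252×475/1150 = 104.087
Contributions (O − E)²/E:
  (84 − 71.717)²/71.717 = 2.1037
  (91 − 104.957)²/104.957 = 1.8560
  (126 − 124.326)²/124.326 = 0.0225
  (151 − 142.242)²/142.242 = 0.5392
  (229 − 208.171)²/208.171 = 2.0841
  (217 − 246.587)²/246.587 = 3.5500
  (39 − 60.042)²/60.042 = 7.3743
  (81 − 87.871)²/87.871 = 0.5373
  (132 − 104.087)²/104.087 = 7.4854
χ² = 2.1037 + 1.8560 + 0.0225 + 0.5392 + 2.0841 + 3.5500 + 7.3743 + 0.5373 + 7.4854 = 25.55
df = (3−1)(3−1) = 4. Since 25.55 > 13.277, reject the null hypothesis of independence at α = 0.01.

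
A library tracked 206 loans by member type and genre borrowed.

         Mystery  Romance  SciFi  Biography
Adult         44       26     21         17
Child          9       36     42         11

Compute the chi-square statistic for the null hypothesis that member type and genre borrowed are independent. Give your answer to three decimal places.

Row totals: 108, 98. Column totals: 53, 62, 63, 28. Grand total N = 206.
Expected counts (row total × column total / N):
  Adult, Mystery: 108×53/206 = 27.7864
  Adult, Romance: 108×62/206 = 32.5049
  Adult, SciFi: 108×63/206 = 33.0291
  Adult, Biography: 108×28/206 = 14.6796
  Child, Mystery: 98×53/206 = 25.2136
  Child, Romance: 98×62/206 = 29.4951
  Child, SciFi: 98×63/206 = 29.9709
  Child, Biography: 98×28/206 = 13.3204
Contributions (O − E)²/E:
  (44 − 27.7864)²/27.7864 = 9.4608
  (26 − 32.5049)²/32.5049 = 1.3018
  (21 − 33.0291)²/33.0291 = 4.3810
  (17 − 14.6796)²/14.6796 = 0.3668
  (9 − 25.2136)²/25.2136 = 10.4262
  (36 − 29.4951)²/29.4951 = 1.4346
  (42 − 29.9709)²/29.9709 = 4.8280
  (11 − 13.3204)²/13.3204 = 0.4042
χ² = 9.4608 + 1.3018 + 4.3810 + 0.3668 + 10.4262 + 1.4346 + 4.8280 + 0.4042 = 32.603

32.603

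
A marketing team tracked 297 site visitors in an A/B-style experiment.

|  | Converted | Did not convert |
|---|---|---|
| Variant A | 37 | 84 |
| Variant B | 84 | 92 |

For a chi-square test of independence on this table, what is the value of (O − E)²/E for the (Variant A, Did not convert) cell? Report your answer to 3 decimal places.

Row total (Variant A) = 121; column total (Did not convert) = 176; N = 297.
Expected count E = 121 × 176 / 297 = 71.7037.
Contribution = (O − E)²/E = (84 − 71.7037)² / 71.7037 = 2.109.

2.109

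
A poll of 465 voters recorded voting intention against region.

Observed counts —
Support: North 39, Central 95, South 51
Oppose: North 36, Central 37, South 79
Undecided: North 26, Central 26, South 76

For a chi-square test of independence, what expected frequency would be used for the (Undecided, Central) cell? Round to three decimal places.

43.492

Row total (Undecided) = 128; column total (Central) = 158; grand total N = 465.
Expected count = (row total × column total) / N = 128 × 158 / 465 = 43.492.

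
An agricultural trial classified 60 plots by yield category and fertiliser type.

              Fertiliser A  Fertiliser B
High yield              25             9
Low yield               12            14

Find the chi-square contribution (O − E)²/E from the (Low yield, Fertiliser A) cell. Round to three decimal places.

1.015

Row total (Low yield) = 26; column total (Fertiliser A) = 37; N = 60.
Expected count E = 26 × 37 / 60 = 16.0333.
Contribution = (O − E)²/E = (12 − 16.0333)² / 16.0333 = 1.015.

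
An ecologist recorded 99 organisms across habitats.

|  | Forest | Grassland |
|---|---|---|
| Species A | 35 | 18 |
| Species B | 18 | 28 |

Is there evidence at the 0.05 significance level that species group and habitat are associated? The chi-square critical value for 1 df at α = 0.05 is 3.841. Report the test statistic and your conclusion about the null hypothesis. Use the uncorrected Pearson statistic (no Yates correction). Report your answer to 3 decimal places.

Row totals: 53, 46. Column totals: 53, 46. Grand total N = 99.
Expected counts (row total × column total / N):
  Species A, Forest: 53×53/99 = 28.3737
  Species A, Grassland: 53×46/99 = 24.6263
  Species B, Forest: 46×53/99 = 24.6263
  Species B, Grassland: 46×46/99 = 21.3737
Contributions (O − E)²/E:
  (35 − 28.3737)²/28.3737 = 1.5475
  (18 − 24.6263)²/24.6263 = 1.7830
  (18 − 24.6263)²/24.6263 = 1.7830
  (28 − 21.3737)²/21.3737 = 2.0543
χ² = 1.5475 + 1.7830 + 1.7830 + 2.0543 = 7.168
df = (2−1)(2−1) = 1. Since 7.168 > 3.841, reject the null hypothesis of independence at α = 0.05.

7.168; reject H₀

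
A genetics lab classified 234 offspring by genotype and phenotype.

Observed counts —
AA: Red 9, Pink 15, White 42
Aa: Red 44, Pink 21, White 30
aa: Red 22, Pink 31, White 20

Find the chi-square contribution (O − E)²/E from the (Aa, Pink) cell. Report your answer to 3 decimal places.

1.414

Row total (Aa) = 95; column total (Pink) = 67; N = 234.
Expected count E = 95 × 67 / 234 = 27.2009.
Contribution = (O − E)²/E = (21 − 27.2009)² / 27.2009 = 1.414.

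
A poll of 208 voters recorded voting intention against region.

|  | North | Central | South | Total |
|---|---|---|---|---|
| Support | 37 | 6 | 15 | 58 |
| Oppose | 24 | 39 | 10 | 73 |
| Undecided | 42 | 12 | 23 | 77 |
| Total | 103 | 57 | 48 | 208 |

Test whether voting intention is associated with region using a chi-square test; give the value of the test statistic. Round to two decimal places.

Grand total N = 208.
Expected counts (row total × column total / N):
  Support, North: 58×103/208 = 28.721
  Support, Central: 58×57/208 = 15.894
  Support, South: 58×48/208 = 13.385
  Oppose, North: 73×103/208 = 36.149
  Oppose, Central: 73×57/208 = 20.005
  Oppose, South: 73×48/208 = 16.846
  Undecided, North: 77×103/208 = 38.130
  Undecided, Central: 77×57/208 = 21.101
  Undecided, South: 77×48/208 = 17.769
Contributions (O − E)²/E:
  (37 − 28.721)²/28.721 = 2.3865
  (6 − 15.894)²/15.894 = 6.1590
  (15 − 13.385)²/13.385 = 0.1949
  (24 − 36.149)²/36.149 = 4.0831
  (39 − 20.005)²/20.005 = 18.0360
  (10 − 16.846)²/16.846 = 2.7821
  (42 − 38.130)²/38.130 = 0.3928
  (12 − 21.101)²/21.101 = 3.9253
  (23 − 17.769)²/17.769 = 1.5399
χ² = 2.3865 + 6.1590 + 0.1949 + 4.0831 + 18.0360 + 2.7821 + 0.3928 + 3.9253 + 1.5399 = 39.50

39.50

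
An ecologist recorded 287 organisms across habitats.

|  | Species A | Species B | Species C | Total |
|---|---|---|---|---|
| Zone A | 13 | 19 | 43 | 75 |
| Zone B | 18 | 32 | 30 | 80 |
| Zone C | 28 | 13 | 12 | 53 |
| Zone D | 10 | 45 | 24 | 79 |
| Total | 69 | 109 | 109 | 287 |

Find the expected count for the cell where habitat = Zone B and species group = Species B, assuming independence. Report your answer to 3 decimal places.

30.383

Row total (Zone B) = 80; column total (Species B) = 109; grand total N = 287.
Expected count = (row total × column total) / N = 80 × 109 / 287 = 30.383.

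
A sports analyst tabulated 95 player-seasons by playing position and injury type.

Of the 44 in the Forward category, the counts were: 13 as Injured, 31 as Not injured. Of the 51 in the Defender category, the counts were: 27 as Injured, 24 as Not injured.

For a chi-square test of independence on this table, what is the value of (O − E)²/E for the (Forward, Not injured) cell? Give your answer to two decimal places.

1.20

Row total (Forward) = 44; column total (Not injured) = 55; N = 95.
Expected count E = 44 × 55 / 95 = 25.474.
Contribution = (O − E)²/E = (31 − 25.474)² / 25.474 = 1.20.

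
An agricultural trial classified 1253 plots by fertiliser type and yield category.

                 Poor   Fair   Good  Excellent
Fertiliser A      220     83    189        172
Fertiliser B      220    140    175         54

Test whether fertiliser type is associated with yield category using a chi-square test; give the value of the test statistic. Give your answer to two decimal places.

72.49

Row totals: 664, 589. Column totals: 440, 223, 364, 226. Grand total N = 1253.
Expected counts (row total × column total / N):
  Fertiliser A, Poor: 664×440/1253 = 233.168
  Fertiliser A, Fair: 664×223/1253 = 118.174
  Fertiliser A, Good: 664×364/1253 = 192.894
  Fertiliser A, Excellent: 664×226/1253 = 119.764
  Fertiliser B, Poor: 589×440/1253 = 206.832
  Fertiliser B, Fair: 589×223/1253 = 104.826
  Fertiliser B, Good: 589×364/1253 = 171.106
  Fertiliser B, Excellent: 589×226/1253 = 106.236
Contributions (O − E)²/E:
  (220 − 233.168)²/233.168 = 0.7437
  (83 − 118.174)²/118.174 = 10.4694
  (189 − 192.894)²/192.894 = 0.0786
  (172 − 119.764)²/119.764 = 22.7831
  (220 − 206.832)²/206.832 = 0.8383
  (140 − 104.826)²/104.826 = 11.8025
  (175 − 171.106)²/171.106 = 0.0886
  (54 − 106.236)²/106.236 = 25.6843
χ² = 0.7437 + 10.4694 + 0.0786 + 22.7831 + 0.8383 + 11.8025 + 0.0886 + 25.6843 = 72.49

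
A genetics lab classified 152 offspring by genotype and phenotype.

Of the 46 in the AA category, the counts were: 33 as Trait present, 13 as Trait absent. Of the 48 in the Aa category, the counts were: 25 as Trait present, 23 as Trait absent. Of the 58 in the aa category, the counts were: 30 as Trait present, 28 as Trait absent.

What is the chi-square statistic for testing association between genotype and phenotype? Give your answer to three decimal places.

5.188

Row totals: 46, 48, 58. Column totals: 88, 64. Grand total N = 152.
Expected counts (row total × column total / N):
  AA, Trait present: 46×88/152 = 26.63158
  AA, Trait absent: 46×64/152 = 19.36842
  Aa, Trait present: 48×88/152 = 27.78947
  Aa, Trait absent: 48×64/152 = 20.21053
  aa, Trait present: 58×88/152 = 33.57895
  aa, Trait absent: 58×64/152 = 24.42105
Contributions (O − E)²/E:
  (33 − 26.63158)²/26.63158 = 1.5229
  (13 − 19.36842)²/19.36842 = 2.0940
  (25 − 27.78947)²/27.78947 = 0.2800
  (23 − 20.21053)²/20.21053 = 0.3850
  (30 − 33.57895)²/33.57895 = 0.3815
  (28 − 24.42105)²/24.42105 = 0.5245
χ² = 1.5229 + 2.0940 + 0.2800 + 0.3850 + 0.3815 + 0.5245 = 5.188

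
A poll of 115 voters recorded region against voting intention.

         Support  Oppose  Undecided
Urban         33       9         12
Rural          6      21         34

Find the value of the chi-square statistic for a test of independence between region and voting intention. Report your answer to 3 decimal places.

Row totals: 54, 61. Column totals: 39, 30, 46. Grand total N = 115.
Expected counts (row total × column total / N):
  Urban, Support: 54×39/115 = 18.3130
  Urban, Oppose: 54×30/115 = 14.0870
  Urban, Undecided: 54×46/115 = 21.6000
  Rural, Support: 61×39/115 = 20.6870
  Rural, Oppose: 61×30/115 = 15.9130
  Rural, Undecided: 61×46/115 = 24.4000
Contributions (O − E)²/E:
  (33 − 18.3130)²/18.3130 = 11.7790
  (9 − 14.0870)²/14.0870 = 1.8370
  (12 − 21.6000)²/21.6000 = 4.2667
  (6 − 20.6870)²/20.6870 = 10.4272
  (21 − 15.9130)²/15.9130 = 1.6262
  (34 − 24.4000)²/24.4000 = 3.7770
χ² = 11.7790 + 1.8370 + 4.2667 + 10.4272 + 1.6262 + 3.7770 = 33.713

33.713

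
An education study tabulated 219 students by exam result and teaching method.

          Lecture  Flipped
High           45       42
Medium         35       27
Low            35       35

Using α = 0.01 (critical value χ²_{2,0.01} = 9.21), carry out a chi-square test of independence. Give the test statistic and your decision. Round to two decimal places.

0.58; fail to reject H₀

Row totals: 87, 62, 70. Column totals: 115, 104. Grand total N = 219.
Expected counts (row total × column total / N):
  High, Lecture: 87×115/219 = 45.685
  High, Flipped: 87×104/219 = 41.315
  Medium, Lecture: 62×115/219 = 32.557
  Medium, Flipped: 62×104/219 = 29.443
  Low, Lecture: 70×115/219 = 36.758
  Low, Flipped: 70×104/219 = 33.242
Contributions (O − E)²/E:
  (45 − 45.685)²/45.685 = 0.0103
  (42 − 41.315)²/41.315 = 0.0114
  (35 − 32.557)²/32.557 = 0.1833
  (27 − 29.443)²/29.443 = 0.2027
  (35 − 36.758)²/36.758 = 0.0841
  (35 − 33.242)²/33.242 = 0.0930
χ² = 0.0103 + 0.0114 + 0.1833 + 0.2027 + 0.0841 + 0.0930 = 0.58
df = (3−1)(2−1) = 2. Since 0.58 < 9.21, fail to reject the null hypothesis of independence at α = 0.01.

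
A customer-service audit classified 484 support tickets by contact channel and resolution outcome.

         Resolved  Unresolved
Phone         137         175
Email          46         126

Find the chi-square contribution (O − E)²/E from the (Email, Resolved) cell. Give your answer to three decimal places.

5.570

Row total (Email) = 172; column total (Resolved) = 183; N = 484.
Expected count E = 172 × 183 / 484 = 65.0331.
Contribution = (O − E)²/E = (46 − 65.0331)² / 65.0331 = 5.570.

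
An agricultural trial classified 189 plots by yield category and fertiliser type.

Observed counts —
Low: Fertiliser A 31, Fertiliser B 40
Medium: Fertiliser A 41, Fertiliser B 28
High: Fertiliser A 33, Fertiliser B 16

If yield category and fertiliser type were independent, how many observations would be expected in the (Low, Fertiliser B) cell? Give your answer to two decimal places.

Row total (Low) = 71; column total (Fertiliser B) = 84; grand total N = 189.
Expected count = (row total × column total) / N = 71 × 84 / 189 = 31.56.

31.56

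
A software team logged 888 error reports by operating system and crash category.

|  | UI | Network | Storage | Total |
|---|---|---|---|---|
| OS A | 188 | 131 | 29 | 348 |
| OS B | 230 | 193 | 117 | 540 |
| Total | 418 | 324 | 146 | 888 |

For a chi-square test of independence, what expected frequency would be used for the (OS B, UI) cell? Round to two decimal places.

Row total (OS B) = 540; column total (UI) = 418; grand total N = 888.
Expected count = (row total × column total) / N = 540 × 418 / 888 = 254.19.

254.19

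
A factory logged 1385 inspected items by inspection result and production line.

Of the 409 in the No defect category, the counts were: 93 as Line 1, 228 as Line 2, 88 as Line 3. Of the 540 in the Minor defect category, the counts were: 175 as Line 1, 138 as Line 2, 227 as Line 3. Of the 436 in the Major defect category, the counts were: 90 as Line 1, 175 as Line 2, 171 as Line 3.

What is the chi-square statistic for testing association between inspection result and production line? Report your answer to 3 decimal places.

100.605

Row totals: 409, 540, 436. Column totals: 358, 541, 486. Grand total N = 1385.
Expected counts (row total × column total / N):
  No defect, Line 1: 409×358/1385 = 105.7199
  No defect, Line 2: 409×541/1385 = 159.7610
  No defect, Line 3: 409×486/1385 = 143.5191
  Minor defect, Line 1: 540×358/1385 = 139.5812
  Minor defect, Line 2: 540×541/1385 = 210.9314
  Minor defect, Line 3: 540×486/1385 = 189.4874
  Major defect, Line 1: 436×358/1385 = 112.6989
  Major defect, Line 2: 436×541/1385 = 170.3076
  Major defect, Line 3: 436×486/1385 = 152.9935
Contributions (O − E)²/E:
  (93 − 105.7199)²/105.7199 = 1.5304
  (228 − 159.7610)²/159.7610 = 29.1470
  (88 − 143.5191)²/143.5191 = 21.4771
  (175 − 139.5812)²/139.5812 = 8.9875
  (138 − 210.9314)²/210.9314 = 25.2167
  (227 − 189.4874)²/189.4874 = 7.4263
  (90 − 112.6989)²/112.6989 = 4.5718
  (175 − 170.3076)²/170.3076 = 0.1293
  (171 − 152.9935)²/152.9935 = 2.1193
χ² = 1.5304 + 29.1470 + 21.4771 + 8.9875 + 25.2167 + 7.4263 + 4.5718 + 0.1293 + 2.1193 = 100.605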